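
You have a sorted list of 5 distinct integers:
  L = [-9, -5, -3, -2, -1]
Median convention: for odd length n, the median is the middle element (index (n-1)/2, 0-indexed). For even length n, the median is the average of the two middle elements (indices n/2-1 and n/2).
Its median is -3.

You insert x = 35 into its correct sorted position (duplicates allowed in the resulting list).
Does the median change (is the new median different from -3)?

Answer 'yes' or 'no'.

Old median = -3
Insert x = 35
New median = -5/2
Changed? yes

Answer: yes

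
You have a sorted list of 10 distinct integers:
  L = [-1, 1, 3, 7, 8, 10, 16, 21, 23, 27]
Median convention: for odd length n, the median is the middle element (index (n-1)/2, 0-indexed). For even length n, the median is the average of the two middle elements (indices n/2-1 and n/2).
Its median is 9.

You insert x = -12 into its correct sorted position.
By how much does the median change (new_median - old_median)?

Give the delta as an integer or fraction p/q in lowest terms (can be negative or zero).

Old median = 9
After inserting x = -12: new sorted = [-12, -1, 1, 3, 7, 8, 10, 16, 21, 23, 27]
New median = 8
Delta = 8 - 9 = -1

Answer: -1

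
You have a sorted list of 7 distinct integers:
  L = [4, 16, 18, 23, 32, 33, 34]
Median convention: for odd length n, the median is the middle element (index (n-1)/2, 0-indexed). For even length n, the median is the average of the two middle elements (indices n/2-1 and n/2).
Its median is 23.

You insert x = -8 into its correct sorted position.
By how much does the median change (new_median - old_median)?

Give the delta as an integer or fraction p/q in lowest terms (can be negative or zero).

Old median = 23
After inserting x = -8: new sorted = [-8, 4, 16, 18, 23, 32, 33, 34]
New median = 41/2
Delta = 41/2 - 23 = -5/2

Answer: -5/2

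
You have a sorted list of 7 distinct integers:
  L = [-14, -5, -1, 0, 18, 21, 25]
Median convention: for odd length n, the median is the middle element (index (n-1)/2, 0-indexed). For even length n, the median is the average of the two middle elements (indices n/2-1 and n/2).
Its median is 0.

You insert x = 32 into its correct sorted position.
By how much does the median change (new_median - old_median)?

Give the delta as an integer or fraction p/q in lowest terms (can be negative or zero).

Old median = 0
After inserting x = 32: new sorted = [-14, -5, -1, 0, 18, 21, 25, 32]
New median = 9
Delta = 9 - 0 = 9

Answer: 9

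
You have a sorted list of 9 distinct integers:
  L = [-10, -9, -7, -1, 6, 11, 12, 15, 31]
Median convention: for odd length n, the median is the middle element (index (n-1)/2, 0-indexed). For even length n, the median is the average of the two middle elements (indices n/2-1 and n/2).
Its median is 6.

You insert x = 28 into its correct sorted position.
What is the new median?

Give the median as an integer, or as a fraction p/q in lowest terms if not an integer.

Answer: 17/2

Derivation:
Old list (sorted, length 9): [-10, -9, -7, -1, 6, 11, 12, 15, 31]
Old median = 6
Insert x = 28
Old length odd (9). Middle was index 4 = 6.
New length even (10). New median = avg of two middle elements.
x = 28: 8 elements are < x, 1 elements are > x.
New sorted list: [-10, -9, -7, -1, 6, 11, 12, 15, 28, 31]
New median = 17/2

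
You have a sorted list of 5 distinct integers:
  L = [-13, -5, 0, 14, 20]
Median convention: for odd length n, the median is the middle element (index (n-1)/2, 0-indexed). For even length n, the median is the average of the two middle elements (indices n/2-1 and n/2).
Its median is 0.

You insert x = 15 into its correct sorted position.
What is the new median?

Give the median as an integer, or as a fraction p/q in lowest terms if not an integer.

Old list (sorted, length 5): [-13, -5, 0, 14, 20]
Old median = 0
Insert x = 15
Old length odd (5). Middle was index 2 = 0.
New length even (6). New median = avg of two middle elements.
x = 15: 4 elements are < x, 1 elements are > x.
New sorted list: [-13, -5, 0, 14, 15, 20]
New median = 7

Answer: 7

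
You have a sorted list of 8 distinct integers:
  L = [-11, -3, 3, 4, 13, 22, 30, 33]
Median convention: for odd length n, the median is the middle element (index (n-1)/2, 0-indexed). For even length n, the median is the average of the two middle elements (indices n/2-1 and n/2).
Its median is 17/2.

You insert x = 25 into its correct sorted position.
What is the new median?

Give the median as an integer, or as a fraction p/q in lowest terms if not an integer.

Answer: 13

Derivation:
Old list (sorted, length 8): [-11, -3, 3, 4, 13, 22, 30, 33]
Old median = 17/2
Insert x = 25
Old length even (8). Middle pair: indices 3,4 = 4,13.
New length odd (9). New median = single middle element.
x = 25: 6 elements are < x, 2 elements are > x.
New sorted list: [-11, -3, 3, 4, 13, 22, 25, 30, 33]
New median = 13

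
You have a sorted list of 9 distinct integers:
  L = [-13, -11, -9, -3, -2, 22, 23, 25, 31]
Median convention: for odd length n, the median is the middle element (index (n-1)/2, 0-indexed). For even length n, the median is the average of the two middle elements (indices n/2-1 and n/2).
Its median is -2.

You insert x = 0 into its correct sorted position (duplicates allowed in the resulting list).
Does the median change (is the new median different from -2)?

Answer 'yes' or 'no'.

Answer: yes

Derivation:
Old median = -2
Insert x = 0
New median = -1
Changed? yes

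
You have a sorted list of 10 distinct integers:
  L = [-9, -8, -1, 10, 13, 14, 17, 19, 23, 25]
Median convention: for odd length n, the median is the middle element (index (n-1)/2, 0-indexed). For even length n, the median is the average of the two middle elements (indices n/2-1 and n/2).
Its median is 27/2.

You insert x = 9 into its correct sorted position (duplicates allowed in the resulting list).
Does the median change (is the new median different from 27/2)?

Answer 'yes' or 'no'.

Answer: yes

Derivation:
Old median = 27/2
Insert x = 9
New median = 13
Changed? yes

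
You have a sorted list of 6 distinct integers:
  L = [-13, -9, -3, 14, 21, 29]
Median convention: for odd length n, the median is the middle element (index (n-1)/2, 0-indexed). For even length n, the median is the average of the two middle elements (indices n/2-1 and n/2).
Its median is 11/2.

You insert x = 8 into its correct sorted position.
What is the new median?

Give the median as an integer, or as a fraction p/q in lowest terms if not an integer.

Answer: 8

Derivation:
Old list (sorted, length 6): [-13, -9, -3, 14, 21, 29]
Old median = 11/2
Insert x = 8
Old length even (6). Middle pair: indices 2,3 = -3,14.
New length odd (7). New median = single middle element.
x = 8: 3 elements are < x, 3 elements are > x.
New sorted list: [-13, -9, -3, 8, 14, 21, 29]
New median = 8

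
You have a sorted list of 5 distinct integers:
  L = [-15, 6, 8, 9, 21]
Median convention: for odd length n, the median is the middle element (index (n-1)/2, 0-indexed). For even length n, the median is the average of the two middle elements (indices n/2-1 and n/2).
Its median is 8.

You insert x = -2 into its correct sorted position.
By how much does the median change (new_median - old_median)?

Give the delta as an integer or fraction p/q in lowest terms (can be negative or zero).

Old median = 8
After inserting x = -2: new sorted = [-15, -2, 6, 8, 9, 21]
New median = 7
Delta = 7 - 8 = -1

Answer: -1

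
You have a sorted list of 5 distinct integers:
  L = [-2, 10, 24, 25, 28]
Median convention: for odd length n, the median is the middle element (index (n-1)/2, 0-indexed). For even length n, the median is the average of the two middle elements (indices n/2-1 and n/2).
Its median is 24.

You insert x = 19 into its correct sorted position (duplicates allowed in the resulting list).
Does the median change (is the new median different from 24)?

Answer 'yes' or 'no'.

Old median = 24
Insert x = 19
New median = 43/2
Changed? yes

Answer: yes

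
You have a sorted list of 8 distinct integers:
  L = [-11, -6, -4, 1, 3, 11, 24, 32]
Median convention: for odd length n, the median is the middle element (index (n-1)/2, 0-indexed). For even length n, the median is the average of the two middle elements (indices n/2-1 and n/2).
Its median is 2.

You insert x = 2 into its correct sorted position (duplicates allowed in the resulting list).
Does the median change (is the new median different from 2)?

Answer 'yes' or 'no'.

Old median = 2
Insert x = 2
New median = 2
Changed? no

Answer: no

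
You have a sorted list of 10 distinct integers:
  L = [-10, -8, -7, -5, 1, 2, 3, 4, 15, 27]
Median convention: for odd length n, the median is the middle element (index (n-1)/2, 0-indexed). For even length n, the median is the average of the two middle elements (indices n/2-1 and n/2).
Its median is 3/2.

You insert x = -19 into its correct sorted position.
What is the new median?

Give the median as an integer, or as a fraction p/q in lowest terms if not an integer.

Answer: 1

Derivation:
Old list (sorted, length 10): [-10, -8, -7, -5, 1, 2, 3, 4, 15, 27]
Old median = 3/2
Insert x = -19
Old length even (10). Middle pair: indices 4,5 = 1,2.
New length odd (11). New median = single middle element.
x = -19: 0 elements are < x, 10 elements are > x.
New sorted list: [-19, -10, -8, -7, -5, 1, 2, 3, 4, 15, 27]
New median = 1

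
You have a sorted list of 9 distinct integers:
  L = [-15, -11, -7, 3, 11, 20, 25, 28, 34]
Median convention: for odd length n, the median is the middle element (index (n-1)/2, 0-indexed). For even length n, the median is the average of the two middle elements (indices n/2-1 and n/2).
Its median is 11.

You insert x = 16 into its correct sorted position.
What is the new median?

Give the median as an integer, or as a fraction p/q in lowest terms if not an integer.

Answer: 27/2

Derivation:
Old list (sorted, length 9): [-15, -11, -7, 3, 11, 20, 25, 28, 34]
Old median = 11
Insert x = 16
Old length odd (9). Middle was index 4 = 11.
New length even (10). New median = avg of two middle elements.
x = 16: 5 elements are < x, 4 elements are > x.
New sorted list: [-15, -11, -7, 3, 11, 16, 20, 25, 28, 34]
New median = 27/2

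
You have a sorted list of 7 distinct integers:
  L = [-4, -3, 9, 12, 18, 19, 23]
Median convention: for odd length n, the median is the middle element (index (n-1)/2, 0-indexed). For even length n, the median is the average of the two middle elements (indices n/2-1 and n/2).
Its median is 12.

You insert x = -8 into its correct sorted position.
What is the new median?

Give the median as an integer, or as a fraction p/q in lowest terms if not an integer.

Answer: 21/2

Derivation:
Old list (sorted, length 7): [-4, -3, 9, 12, 18, 19, 23]
Old median = 12
Insert x = -8
Old length odd (7). Middle was index 3 = 12.
New length even (8). New median = avg of two middle elements.
x = -8: 0 elements are < x, 7 elements are > x.
New sorted list: [-8, -4, -3, 9, 12, 18, 19, 23]
New median = 21/2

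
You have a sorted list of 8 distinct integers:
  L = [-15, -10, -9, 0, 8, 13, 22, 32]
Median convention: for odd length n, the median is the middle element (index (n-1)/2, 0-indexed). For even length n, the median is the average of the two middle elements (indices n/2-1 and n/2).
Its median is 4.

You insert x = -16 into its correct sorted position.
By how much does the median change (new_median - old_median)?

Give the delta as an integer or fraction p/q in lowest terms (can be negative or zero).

Old median = 4
After inserting x = -16: new sorted = [-16, -15, -10, -9, 0, 8, 13, 22, 32]
New median = 0
Delta = 0 - 4 = -4

Answer: -4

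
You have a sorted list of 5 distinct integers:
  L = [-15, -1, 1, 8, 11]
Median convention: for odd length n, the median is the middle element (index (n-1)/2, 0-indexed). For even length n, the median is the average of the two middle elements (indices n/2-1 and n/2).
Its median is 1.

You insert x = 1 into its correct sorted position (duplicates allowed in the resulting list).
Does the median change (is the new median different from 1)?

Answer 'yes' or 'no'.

Old median = 1
Insert x = 1
New median = 1
Changed? no

Answer: no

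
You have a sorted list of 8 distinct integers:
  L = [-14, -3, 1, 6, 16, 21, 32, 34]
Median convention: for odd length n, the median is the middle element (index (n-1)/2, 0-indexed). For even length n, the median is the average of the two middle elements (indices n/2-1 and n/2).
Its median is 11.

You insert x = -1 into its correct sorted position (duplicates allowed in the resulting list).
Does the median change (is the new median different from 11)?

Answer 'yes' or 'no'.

Old median = 11
Insert x = -1
New median = 6
Changed? yes

Answer: yes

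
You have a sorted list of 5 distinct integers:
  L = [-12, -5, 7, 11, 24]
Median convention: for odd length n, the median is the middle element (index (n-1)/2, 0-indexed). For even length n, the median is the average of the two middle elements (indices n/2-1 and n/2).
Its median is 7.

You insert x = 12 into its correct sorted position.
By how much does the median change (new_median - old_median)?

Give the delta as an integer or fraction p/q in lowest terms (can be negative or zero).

Old median = 7
After inserting x = 12: new sorted = [-12, -5, 7, 11, 12, 24]
New median = 9
Delta = 9 - 7 = 2

Answer: 2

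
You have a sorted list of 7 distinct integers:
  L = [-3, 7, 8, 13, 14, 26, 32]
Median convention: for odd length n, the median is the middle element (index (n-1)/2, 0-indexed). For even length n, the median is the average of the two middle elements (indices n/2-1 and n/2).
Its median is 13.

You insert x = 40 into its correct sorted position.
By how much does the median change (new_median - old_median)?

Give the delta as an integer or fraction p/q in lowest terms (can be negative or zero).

Old median = 13
After inserting x = 40: new sorted = [-3, 7, 8, 13, 14, 26, 32, 40]
New median = 27/2
Delta = 27/2 - 13 = 1/2

Answer: 1/2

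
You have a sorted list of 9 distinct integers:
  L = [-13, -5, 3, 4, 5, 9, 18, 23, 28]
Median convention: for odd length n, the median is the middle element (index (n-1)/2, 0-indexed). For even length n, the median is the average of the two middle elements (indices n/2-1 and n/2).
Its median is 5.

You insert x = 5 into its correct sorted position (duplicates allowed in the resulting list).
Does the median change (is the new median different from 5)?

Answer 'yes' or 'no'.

Old median = 5
Insert x = 5
New median = 5
Changed? no

Answer: no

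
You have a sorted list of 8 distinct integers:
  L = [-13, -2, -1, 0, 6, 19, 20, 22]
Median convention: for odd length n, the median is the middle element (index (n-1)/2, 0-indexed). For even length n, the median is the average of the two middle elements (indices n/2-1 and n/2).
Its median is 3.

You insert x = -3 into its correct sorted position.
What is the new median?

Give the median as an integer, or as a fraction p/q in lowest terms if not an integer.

Answer: 0

Derivation:
Old list (sorted, length 8): [-13, -2, -1, 0, 6, 19, 20, 22]
Old median = 3
Insert x = -3
Old length even (8). Middle pair: indices 3,4 = 0,6.
New length odd (9). New median = single middle element.
x = -3: 1 elements are < x, 7 elements are > x.
New sorted list: [-13, -3, -2, -1, 0, 6, 19, 20, 22]
New median = 0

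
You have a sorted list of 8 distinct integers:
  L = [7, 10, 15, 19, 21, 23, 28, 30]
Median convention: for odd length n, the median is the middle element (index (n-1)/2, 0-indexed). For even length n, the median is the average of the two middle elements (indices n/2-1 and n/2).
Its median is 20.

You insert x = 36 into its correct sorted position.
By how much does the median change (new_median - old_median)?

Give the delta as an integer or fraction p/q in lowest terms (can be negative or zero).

Answer: 1

Derivation:
Old median = 20
After inserting x = 36: new sorted = [7, 10, 15, 19, 21, 23, 28, 30, 36]
New median = 21
Delta = 21 - 20 = 1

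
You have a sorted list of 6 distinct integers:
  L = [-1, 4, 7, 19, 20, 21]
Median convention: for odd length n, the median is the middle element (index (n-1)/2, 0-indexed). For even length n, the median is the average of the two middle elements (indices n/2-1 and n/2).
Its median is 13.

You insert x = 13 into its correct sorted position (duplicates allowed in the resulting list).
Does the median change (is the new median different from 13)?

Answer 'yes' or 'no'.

Old median = 13
Insert x = 13
New median = 13
Changed? no

Answer: no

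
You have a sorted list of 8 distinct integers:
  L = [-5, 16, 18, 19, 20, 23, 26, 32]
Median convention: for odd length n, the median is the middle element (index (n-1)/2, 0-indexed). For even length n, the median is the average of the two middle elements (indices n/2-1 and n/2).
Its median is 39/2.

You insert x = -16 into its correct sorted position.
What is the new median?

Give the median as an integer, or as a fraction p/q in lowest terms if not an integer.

Answer: 19

Derivation:
Old list (sorted, length 8): [-5, 16, 18, 19, 20, 23, 26, 32]
Old median = 39/2
Insert x = -16
Old length even (8). Middle pair: indices 3,4 = 19,20.
New length odd (9). New median = single middle element.
x = -16: 0 elements are < x, 8 elements are > x.
New sorted list: [-16, -5, 16, 18, 19, 20, 23, 26, 32]
New median = 19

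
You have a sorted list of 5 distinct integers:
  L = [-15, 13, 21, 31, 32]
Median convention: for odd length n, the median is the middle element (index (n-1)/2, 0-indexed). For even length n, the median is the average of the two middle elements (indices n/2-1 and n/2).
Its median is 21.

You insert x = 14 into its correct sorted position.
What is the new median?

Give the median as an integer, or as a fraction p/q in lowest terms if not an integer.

Answer: 35/2

Derivation:
Old list (sorted, length 5): [-15, 13, 21, 31, 32]
Old median = 21
Insert x = 14
Old length odd (5). Middle was index 2 = 21.
New length even (6). New median = avg of two middle elements.
x = 14: 2 elements are < x, 3 elements are > x.
New sorted list: [-15, 13, 14, 21, 31, 32]
New median = 35/2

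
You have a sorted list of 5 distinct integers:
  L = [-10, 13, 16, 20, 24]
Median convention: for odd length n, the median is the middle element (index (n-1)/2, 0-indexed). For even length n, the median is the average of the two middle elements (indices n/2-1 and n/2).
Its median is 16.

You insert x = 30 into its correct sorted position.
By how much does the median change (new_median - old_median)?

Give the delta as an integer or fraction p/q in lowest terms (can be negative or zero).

Old median = 16
After inserting x = 30: new sorted = [-10, 13, 16, 20, 24, 30]
New median = 18
Delta = 18 - 16 = 2

Answer: 2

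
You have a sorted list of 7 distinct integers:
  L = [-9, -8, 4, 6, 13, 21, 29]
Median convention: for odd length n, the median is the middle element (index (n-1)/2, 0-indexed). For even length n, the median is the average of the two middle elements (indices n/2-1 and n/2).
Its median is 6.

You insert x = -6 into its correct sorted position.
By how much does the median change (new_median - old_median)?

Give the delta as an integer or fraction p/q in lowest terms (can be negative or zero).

Old median = 6
After inserting x = -6: new sorted = [-9, -8, -6, 4, 6, 13, 21, 29]
New median = 5
Delta = 5 - 6 = -1

Answer: -1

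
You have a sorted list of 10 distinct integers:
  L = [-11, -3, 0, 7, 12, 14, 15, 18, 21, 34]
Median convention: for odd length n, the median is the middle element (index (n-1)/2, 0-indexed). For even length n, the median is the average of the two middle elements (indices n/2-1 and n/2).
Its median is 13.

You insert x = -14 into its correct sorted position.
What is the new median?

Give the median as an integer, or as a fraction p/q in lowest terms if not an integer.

Answer: 12

Derivation:
Old list (sorted, length 10): [-11, -3, 0, 7, 12, 14, 15, 18, 21, 34]
Old median = 13
Insert x = -14
Old length even (10). Middle pair: indices 4,5 = 12,14.
New length odd (11). New median = single middle element.
x = -14: 0 elements are < x, 10 elements are > x.
New sorted list: [-14, -11, -3, 0, 7, 12, 14, 15, 18, 21, 34]
New median = 12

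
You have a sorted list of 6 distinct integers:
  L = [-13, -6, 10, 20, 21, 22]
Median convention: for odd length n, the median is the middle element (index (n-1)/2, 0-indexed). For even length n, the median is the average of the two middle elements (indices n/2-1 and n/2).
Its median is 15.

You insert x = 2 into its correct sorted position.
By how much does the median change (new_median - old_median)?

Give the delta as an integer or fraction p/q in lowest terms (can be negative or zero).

Old median = 15
After inserting x = 2: new sorted = [-13, -6, 2, 10, 20, 21, 22]
New median = 10
Delta = 10 - 15 = -5

Answer: -5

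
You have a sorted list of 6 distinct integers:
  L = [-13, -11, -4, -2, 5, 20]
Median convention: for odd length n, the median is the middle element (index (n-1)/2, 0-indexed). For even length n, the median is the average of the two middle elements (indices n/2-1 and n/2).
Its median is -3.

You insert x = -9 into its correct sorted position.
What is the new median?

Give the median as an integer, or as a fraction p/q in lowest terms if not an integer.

Answer: -4

Derivation:
Old list (sorted, length 6): [-13, -11, -4, -2, 5, 20]
Old median = -3
Insert x = -9
Old length even (6). Middle pair: indices 2,3 = -4,-2.
New length odd (7). New median = single middle element.
x = -9: 2 elements are < x, 4 elements are > x.
New sorted list: [-13, -11, -9, -4, -2, 5, 20]
New median = -4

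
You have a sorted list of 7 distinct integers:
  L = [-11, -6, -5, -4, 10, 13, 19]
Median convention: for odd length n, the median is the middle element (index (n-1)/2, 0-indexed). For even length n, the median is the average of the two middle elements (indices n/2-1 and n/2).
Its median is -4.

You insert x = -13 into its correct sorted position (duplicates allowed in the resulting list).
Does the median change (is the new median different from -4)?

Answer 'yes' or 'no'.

Old median = -4
Insert x = -13
New median = -9/2
Changed? yes

Answer: yes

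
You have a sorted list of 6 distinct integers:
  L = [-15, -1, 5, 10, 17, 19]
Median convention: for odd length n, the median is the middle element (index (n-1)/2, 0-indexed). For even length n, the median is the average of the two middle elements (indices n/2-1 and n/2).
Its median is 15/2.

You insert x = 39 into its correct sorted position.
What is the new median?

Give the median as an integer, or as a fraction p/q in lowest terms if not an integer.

Answer: 10

Derivation:
Old list (sorted, length 6): [-15, -1, 5, 10, 17, 19]
Old median = 15/2
Insert x = 39
Old length even (6). Middle pair: indices 2,3 = 5,10.
New length odd (7). New median = single middle element.
x = 39: 6 elements are < x, 0 elements are > x.
New sorted list: [-15, -1, 5, 10, 17, 19, 39]
New median = 10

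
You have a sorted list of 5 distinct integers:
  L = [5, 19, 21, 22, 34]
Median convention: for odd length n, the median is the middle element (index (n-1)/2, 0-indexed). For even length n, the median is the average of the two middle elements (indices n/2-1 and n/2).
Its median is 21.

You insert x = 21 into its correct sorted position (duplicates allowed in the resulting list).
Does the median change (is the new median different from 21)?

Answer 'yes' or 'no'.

Answer: no

Derivation:
Old median = 21
Insert x = 21
New median = 21
Changed? no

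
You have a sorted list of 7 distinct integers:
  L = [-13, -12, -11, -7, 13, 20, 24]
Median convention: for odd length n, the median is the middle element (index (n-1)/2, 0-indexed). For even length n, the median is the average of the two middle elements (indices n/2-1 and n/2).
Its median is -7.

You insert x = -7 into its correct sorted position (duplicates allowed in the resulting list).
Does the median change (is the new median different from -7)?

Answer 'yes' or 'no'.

Old median = -7
Insert x = -7
New median = -7
Changed? no

Answer: no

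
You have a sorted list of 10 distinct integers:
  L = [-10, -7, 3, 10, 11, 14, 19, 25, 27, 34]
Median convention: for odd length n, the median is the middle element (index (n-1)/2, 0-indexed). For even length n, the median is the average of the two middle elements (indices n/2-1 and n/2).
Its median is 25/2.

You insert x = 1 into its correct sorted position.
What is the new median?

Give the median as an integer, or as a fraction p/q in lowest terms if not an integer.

Old list (sorted, length 10): [-10, -7, 3, 10, 11, 14, 19, 25, 27, 34]
Old median = 25/2
Insert x = 1
Old length even (10). Middle pair: indices 4,5 = 11,14.
New length odd (11). New median = single middle element.
x = 1: 2 elements are < x, 8 elements are > x.
New sorted list: [-10, -7, 1, 3, 10, 11, 14, 19, 25, 27, 34]
New median = 11

Answer: 11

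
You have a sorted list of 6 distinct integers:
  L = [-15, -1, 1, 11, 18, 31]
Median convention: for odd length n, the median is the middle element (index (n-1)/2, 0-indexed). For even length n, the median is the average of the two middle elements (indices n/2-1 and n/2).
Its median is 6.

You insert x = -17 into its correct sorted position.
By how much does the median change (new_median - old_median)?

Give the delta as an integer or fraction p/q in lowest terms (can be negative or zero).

Old median = 6
After inserting x = -17: new sorted = [-17, -15, -1, 1, 11, 18, 31]
New median = 1
Delta = 1 - 6 = -5

Answer: -5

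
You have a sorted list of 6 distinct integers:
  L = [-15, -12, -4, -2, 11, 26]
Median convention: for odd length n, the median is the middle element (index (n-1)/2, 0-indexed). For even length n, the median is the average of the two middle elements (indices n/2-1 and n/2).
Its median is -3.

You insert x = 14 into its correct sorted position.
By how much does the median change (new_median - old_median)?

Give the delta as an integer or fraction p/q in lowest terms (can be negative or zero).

Answer: 1

Derivation:
Old median = -3
After inserting x = 14: new sorted = [-15, -12, -4, -2, 11, 14, 26]
New median = -2
Delta = -2 - -3 = 1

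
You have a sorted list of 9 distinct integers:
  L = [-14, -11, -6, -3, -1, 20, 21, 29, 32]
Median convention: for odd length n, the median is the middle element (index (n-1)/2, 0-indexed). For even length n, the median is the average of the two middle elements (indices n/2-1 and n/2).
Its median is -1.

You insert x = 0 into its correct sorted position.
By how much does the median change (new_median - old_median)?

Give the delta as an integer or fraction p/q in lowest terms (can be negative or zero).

Old median = -1
After inserting x = 0: new sorted = [-14, -11, -6, -3, -1, 0, 20, 21, 29, 32]
New median = -1/2
Delta = -1/2 - -1 = 1/2

Answer: 1/2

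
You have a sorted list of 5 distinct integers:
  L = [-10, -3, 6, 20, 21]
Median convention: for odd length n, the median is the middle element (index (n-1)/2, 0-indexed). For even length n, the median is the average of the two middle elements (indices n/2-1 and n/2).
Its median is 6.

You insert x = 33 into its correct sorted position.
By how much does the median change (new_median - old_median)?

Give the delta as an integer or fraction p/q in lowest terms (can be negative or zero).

Answer: 7

Derivation:
Old median = 6
After inserting x = 33: new sorted = [-10, -3, 6, 20, 21, 33]
New median = 13
Delta = 13 - 6 = 7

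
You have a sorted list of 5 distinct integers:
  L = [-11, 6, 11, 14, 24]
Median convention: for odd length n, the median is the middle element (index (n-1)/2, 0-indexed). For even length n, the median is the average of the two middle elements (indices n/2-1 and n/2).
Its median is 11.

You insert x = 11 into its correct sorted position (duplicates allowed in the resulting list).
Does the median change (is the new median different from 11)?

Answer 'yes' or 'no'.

Old median = 11
Insert x = 11
New median = 11
Changed? no

Answer: no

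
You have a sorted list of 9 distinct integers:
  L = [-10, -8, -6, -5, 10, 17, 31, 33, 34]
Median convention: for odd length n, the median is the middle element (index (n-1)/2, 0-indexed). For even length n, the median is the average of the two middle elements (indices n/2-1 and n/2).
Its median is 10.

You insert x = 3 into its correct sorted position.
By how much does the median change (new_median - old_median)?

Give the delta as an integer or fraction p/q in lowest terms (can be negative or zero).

Old median = 10
After inserting x = 3: new sorted = [-10, -8, -6, -5, 3, 10, 17, 31, 33, 34]
New median = 13/2
Delta = 13/2 - 10 = -7/2

Answer: -7/2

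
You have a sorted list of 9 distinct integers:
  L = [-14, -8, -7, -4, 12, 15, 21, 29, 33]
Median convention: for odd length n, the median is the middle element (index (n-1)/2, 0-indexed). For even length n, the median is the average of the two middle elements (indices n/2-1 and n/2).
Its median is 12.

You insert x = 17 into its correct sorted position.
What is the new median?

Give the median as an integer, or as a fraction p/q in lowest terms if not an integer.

Old list (sorted, length 9): [-14, -8, -7, -4, 12, 15, 21, 29, 33]
Old median = 12
Insert x = 17
Old length odd (9). Middle was index 4 = 12.
New length even (10). New median = avg of two middle elements.
x = 17: 6 elements are < x, 3 elements are > x.
New sorted list: [-14, -8, -7, -4, 12, 15, 17, 21, 29, 33]
New median = 27/2

Answer: 27/2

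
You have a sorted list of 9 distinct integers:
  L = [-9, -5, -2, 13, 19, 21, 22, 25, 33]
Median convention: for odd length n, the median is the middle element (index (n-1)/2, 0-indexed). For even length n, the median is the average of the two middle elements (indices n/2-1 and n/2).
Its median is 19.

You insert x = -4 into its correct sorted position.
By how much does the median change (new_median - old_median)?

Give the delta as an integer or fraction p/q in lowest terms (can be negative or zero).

Answer: -3

Derivation:
Old median = 19
After inserting x = -4: new sorted = [-9, -5, -4, -2, 13, 19, 21, 22, 25, 33]
New median = 16
Delta = 16 - 19 = -3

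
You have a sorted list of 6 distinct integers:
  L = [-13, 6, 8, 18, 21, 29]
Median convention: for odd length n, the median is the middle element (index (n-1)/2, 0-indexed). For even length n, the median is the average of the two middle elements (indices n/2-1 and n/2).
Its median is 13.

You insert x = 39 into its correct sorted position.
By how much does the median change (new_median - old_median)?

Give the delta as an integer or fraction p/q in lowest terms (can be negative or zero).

Old median = 13
After inserting x = 39: new sorted = [-13, 6, 8, 18, 21, 29, 39]
New median = 18
Delta = 18 - 13 = 5

Answer: 5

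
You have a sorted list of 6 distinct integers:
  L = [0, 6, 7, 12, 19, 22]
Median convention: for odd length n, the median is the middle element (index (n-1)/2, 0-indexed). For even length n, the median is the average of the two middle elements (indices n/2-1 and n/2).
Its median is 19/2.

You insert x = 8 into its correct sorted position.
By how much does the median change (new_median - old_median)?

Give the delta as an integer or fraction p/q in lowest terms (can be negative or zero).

Old median = 19/2
After inserting x = 8: new sorted = [0, 6, 7, 8, 12, 19, 22]
New median = 8
Delta = 8 - 19/2 = -3/2

Answer: -3/2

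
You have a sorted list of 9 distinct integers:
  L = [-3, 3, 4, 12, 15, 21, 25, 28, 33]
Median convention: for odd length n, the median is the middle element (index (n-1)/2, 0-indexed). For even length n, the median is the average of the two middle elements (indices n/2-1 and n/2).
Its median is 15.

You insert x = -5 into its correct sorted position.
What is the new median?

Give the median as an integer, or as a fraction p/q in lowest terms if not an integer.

Old list (sorted, length 9): [-3, 3, 4, 12, 15, 21, 25, 28, 33]
Old median = 15
Insert x = -5
Old length odd (9). Middle was index 4 = 15.
New length even (10). New median = avg of two middle elements.
x = -5: 0 elements are < x, 9 elements are > x.
New sorted list: [-5, -3, 3, 4, 12, 15, 21, 25, 28, 33]
New median = 27/2

Answer: 27/2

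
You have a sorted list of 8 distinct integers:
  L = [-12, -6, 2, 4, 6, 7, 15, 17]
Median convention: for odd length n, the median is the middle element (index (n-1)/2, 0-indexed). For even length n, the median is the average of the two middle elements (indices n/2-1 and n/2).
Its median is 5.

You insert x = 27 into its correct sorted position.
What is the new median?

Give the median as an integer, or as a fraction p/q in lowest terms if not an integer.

Old list (sorted, length 8): [-12, -6, 2, 4, 6, 7, 15, 17]
Old median = 5
Insert x = 27
Old length even (8). Middle pair: indices 3,4 = 4,6.
New length odd (9). New median = single middle element.
x = 27: 8 elements are < x, 0 elements are > x.
New sorted list: [-12, -6, 2, 4, 6, 7, 15, 17, 27]
New median = 6

Answer: 6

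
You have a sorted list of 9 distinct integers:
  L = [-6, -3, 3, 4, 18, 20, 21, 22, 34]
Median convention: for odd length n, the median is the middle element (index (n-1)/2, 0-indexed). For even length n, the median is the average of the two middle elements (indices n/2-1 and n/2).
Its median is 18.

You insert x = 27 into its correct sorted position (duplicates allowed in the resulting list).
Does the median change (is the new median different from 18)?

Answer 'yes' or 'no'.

Old median = 18
Insert x = 27
New median = 19
Changed? yes

Answer: yes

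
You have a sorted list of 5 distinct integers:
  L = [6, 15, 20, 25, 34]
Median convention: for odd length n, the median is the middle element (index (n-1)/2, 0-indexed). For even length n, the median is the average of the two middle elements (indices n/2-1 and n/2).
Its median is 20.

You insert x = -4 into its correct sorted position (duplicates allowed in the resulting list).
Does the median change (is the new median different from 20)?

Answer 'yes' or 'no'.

Old median = 20
Insert x = -4
New median = 35/2
Changed? yes

Answer: yes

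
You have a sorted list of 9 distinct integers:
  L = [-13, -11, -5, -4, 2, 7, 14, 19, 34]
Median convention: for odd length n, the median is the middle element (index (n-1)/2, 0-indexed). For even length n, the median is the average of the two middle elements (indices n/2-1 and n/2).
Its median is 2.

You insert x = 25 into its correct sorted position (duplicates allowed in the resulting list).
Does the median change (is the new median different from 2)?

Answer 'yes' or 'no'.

Old median = 2
Insert x = 25
New median = 9/2
Changed? yes

Answer: yes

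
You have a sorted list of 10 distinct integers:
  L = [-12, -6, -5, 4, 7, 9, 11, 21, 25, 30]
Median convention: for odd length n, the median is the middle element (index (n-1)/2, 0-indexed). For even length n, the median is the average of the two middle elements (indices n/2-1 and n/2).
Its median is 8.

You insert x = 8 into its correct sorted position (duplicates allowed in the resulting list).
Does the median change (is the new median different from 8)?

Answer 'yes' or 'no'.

Old median = 8
Insert x = 8
New median = 8
Changed? no

Answer: no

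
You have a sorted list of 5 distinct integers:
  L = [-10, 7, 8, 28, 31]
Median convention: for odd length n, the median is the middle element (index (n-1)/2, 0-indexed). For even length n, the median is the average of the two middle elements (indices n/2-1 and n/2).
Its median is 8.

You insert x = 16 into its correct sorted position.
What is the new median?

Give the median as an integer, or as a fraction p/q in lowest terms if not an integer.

Old list (sorted, length 5): [-10, 7, 8, 28, 31]
Old median = 8
Insert x = 16
Old length odd (5). Middle was index 2 = 8.
New length even (6). New median = avg of two middle elements.
x = 16: 3 elements are < x, 2 elements are > x.
New sorted list: [-10, 7, 8, 16, 28, 31]
New median = 12

Answer: 12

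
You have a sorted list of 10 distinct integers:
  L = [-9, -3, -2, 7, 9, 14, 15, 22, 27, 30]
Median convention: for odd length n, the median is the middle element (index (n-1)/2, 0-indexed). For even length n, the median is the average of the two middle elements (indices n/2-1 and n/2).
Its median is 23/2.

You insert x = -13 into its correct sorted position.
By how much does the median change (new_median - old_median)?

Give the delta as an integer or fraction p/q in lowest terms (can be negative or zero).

Old median = 23/2
After inserting x = -13: new sorted = [-13, -9, -3, -2, 7, 9, 14, 15, 22, 27, 30]
New median = 9
Delta = 9 - 23/2 = -5/2

Answer: -5/2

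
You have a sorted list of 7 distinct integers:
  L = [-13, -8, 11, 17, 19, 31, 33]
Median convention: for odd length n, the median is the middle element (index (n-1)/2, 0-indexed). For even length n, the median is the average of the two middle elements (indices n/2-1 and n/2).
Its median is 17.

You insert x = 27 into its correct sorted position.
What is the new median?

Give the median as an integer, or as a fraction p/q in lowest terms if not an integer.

Old list (sorted, length 7): [-13, -8, 11, 17, 19, 31, 33]
Old median = 17
Insert x = 27
Old length odd (7). Middle was index 3 = 17.
New length even (8). New median = avg of two middle elements.
x = 27: 5 elements are < x, 2 elements are > x.
New sorted list: [-13, -8, 11, 17, 19, 27, 31, 33]
New median = 18

Answer: 18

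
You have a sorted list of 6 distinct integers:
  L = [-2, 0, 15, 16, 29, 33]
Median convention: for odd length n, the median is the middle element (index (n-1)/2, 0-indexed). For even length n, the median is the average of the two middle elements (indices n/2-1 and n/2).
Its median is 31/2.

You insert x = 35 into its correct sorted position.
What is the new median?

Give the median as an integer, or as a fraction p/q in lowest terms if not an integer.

Old list (sorted, length 6): [-2, 0, 15, 16, 29, 33]
Old median = 31/2
Insert x = 35
Old length even (6). Middle pair: indices 2,3 = 15,16.
New length odd (7). New median = single middle element.
x = 35: 6 elements are < x, 0 elements are > x.
New sorted list: [-2, 0, 15, 16, 29, 33, 35]
New median = 16

Answer: 16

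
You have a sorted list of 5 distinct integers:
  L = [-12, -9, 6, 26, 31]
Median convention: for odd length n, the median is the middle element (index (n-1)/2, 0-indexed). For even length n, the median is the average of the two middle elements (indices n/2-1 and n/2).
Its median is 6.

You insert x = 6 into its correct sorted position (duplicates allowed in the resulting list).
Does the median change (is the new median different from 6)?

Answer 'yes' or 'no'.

Old median = 6
Insert x = 6
New median = 6
Changed? no

Answer: no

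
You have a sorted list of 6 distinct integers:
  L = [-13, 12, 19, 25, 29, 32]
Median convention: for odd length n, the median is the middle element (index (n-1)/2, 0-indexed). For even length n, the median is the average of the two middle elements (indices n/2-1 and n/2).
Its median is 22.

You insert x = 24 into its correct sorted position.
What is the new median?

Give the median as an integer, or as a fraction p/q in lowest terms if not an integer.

Answer: 24

Derivation:
Old list (sorted, length 6): [-13, 12, 19, 25, 29, 32]
Old median = 22
Insert x = 24
Old length even (6). Middle pair: indices 2,3 = 19,25.
New length odd (7). New median = single middle element.
x = 24: 3 elements are < x, 3 elements are > x.
New sorted list: [-13, 12, 19, 24, 25, 29, 32]
New median = 24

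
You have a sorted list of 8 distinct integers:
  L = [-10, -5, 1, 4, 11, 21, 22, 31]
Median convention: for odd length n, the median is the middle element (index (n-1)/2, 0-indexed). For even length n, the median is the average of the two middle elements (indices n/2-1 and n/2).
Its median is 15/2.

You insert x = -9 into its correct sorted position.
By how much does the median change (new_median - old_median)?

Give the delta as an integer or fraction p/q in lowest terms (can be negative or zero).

Old median = 15/2
After inserting x = -9: new sorted = [-10, -9, -5, 1, 4, 11, 21, 22, 31]
New median = 4
Delta = 4 - 15/2 = -7/2

Answer: -7/2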